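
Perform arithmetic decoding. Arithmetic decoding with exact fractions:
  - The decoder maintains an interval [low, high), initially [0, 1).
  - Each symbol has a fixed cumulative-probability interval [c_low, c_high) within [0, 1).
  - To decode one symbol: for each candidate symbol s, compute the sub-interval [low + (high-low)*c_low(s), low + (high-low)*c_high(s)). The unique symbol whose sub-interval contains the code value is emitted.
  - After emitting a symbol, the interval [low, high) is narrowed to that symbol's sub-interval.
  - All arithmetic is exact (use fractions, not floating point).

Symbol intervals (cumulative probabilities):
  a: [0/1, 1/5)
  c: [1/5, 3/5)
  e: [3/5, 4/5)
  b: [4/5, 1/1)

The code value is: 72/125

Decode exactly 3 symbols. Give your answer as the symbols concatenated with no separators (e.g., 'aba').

Step 1: interval [0/1, 1/1), width = 1/1 - 0/1 = 1/1
  'a': [0/1 + 1/1*0/1, 0/1 + 1/1*1/5) = [0/1, 1/5)
  'c': [0/1 + 1/1*1/5, 0/1 + 1/1*3/5) = [1/5, 3/5) <- contains code 72/125
  'e': [0/1 + 1/1*3/5, 0/1 + 1/1*4/5) = [3/5, 4/5)
  'b': [0/1 + 1/1*4/5, 0/1 + 1/1*1/1) = [4/5, 1/1)
  emit 'c', narrow to [1/5, 3/5)
Step 2: interval [1/5, 3/5), width = 3/5 - 1/5 = 2/5
  'a': [1/5 + 2/5*0/1, 1/5 + 2/5*1/5) = [1/5, 7/25)
  'c': [1/5 + 2/5*1/5, 1/5 + 2/5*3/5) = [7/25, 11/25)
  'e': [1/5 + 2/5*3/5, 1/5 + 2/5*4/5) = [11/25, 13/25)
  'b': [1/5 + 2/5*4/5, 1/5 + 2/5*1/1) = [13/25, 3/5) <- contains code 72/125
  emit 'b', narrow to [13/25, 3/5)
Step 3: interval [13/25, 3/5), width = 3/5 - 13/25 = 2/25
  'a': [13/25 + 2/25*0/1, 13/25 + 2/25*1/5) = [13/25, 67/125)
  'c': [13/25 + 2/25*1/5, 13/25 + 2/25*3/5) = [67/125, 71/125)
  'e': [13/25 + 2/25*3/5, 13/25 + 2/25*4/5) = [71/125, 73/125) <- contains code 72/125
  'b': [13/25 + 2/25*4/5, 13/25 + 2/25*1/1) = [73/125, 3/5)
  emit 'e', narrow to [71/125, 73/125)

Answer: cbe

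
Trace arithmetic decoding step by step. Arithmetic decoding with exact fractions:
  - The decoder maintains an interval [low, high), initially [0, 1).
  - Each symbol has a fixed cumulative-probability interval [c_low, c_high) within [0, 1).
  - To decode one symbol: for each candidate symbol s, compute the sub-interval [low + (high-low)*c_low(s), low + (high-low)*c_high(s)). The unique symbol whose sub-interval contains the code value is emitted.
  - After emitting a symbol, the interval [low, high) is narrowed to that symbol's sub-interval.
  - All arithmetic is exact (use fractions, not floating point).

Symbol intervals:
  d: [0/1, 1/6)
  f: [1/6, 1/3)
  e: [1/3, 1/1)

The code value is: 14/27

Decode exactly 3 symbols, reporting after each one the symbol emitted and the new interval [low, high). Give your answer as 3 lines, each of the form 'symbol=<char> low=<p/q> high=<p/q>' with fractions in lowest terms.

Step 1: interval [0/1, 1/1), width = 1/1 - 0/1 = 1/1
  'd': [0/1 + 1/1*0/1, 0/1 + 1/1*1/6) = [0/1, 1/6)
  'f': [0/1 + 1/1*1/6, 0/1 + 1/1*1/3) = [1/6, 1/3)
  'e': [0/1 + 1/1*1/3, 0/1 + 1/1*1/1) = [1/3, 1/1) <- contains code 14/27
  emit 'e', narrow to [1/3, 1/1)
Step 2: interval [1/3, 1/1), width = 1/1 - 1/3 = 2/3
  'd': [1/3 + 2/3*0/1, 1/3 + 2/3*1/6) = [1/3, 4/9)
  'f': [1/3 + 2/3*1/6, 1/3 + 2/3*1/3) = [4/9, 5/9) <- contains code 14/27
  'e': [1/3 + 2/3*1/3, 1/3 + 2/3*1/1) = [5/9, 1/1)
  emit 'f', narrow to [4/9, 5/9)
Step 3: interval [4/9, 5/9), width = 5/9 - 4/9 = 1/9
  'd': [4/9 + 1/9*0/1, 4/9 + 1/9*1/6) = [4/9, 25/54)
  'f': [4/9 + 1/9*1/6, 4/9 + 1/9*1/3) = [25/54, 13/27)
  'e': [4/9 + 1/9*1/3, 4/9 + 1/9*1/1) = [13/27, 5/9) <- contains code 14/27
  emit 'e', narrow to [13/27, 5/9)

Answer: symbol=e low=1/3 high=1/1
symbol=f low=4/9 high=5/9
symbol=e low=13/27 high=5/9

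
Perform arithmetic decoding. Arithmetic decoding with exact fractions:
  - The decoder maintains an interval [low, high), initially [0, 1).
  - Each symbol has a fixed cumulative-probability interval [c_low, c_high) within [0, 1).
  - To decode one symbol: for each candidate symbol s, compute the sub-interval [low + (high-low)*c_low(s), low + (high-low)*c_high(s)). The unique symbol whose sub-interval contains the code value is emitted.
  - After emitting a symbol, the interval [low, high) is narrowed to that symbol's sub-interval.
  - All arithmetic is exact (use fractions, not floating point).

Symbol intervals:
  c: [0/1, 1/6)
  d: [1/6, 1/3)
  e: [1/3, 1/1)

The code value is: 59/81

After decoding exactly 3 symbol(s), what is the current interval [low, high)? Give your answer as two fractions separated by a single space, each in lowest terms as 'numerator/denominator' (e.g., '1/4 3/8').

Step 1: interval [0/1, 1/1), width = 1/1 - 0/1 = 1/1
  'c': [0/1 + 1/1*0/1, 0/1 + 1/1*1/6) = [0/1, 1/6)
  'd': [0/1 + 1/1*1/6, 0/1 + 1/1*1/3) = [1/6, 1/3)
  'e': [0/1 + 1/1*1/3, 0/1 + 1/1*1/1) = [1/3, 1/1) <- contains code 59/81
  emit 'e', narrow to [1/3, 1/1)
Step 2: interval [1/3, 1/1), width = 1/1 - 1/3 = 2/3
  'c': [1/3 + 2/3*0/1, 1/3 + 2/3*1/6) = [1/3, 4/9)
  'd': [1/3 + 2/3*1/6, 1/3 + 2/3*1/3) = [4/9, 5/9)
  'e': [1/3 + 2/3*1/3, 1/3 + 2/3*1/1) = [5/9, 1/1) <- contains code 59/81
  emit 'e', narrow to [5/9, 1/1)
Step 3: interval [5/9, 1/1), width = 1/1 - 5/9 = 4/9
  'c': [5/9 + 4/9*0/1, 5/9 + 4/9*1/6) = [5/9, 17/27)
  'd': [5/9 + 4/9*1/6, 5/9 + 4/9*1/3) = [17/27, 19/27)
  'e': [5/9 + 4/9*1/3, 5/9 + 4/9*1/1) = [19/27, 1/1) <- contains code 59/81
  emit 'e', narrow to [19/27, 1/1)

Answer: 19/27 1/1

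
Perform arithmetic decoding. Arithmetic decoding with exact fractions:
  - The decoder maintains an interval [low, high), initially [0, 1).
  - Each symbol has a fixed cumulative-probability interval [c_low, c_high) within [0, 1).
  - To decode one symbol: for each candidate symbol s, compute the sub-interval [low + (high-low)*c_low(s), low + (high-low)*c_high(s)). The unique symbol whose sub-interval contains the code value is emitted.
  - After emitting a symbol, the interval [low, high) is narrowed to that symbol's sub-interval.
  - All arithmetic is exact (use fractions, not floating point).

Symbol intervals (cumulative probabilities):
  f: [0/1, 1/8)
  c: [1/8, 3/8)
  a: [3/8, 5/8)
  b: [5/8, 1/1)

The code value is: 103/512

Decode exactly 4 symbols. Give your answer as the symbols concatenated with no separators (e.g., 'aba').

Answer: ccbc

Derivation:
Step 1: interval [0/1, 1/1), width = 1/1 - 0/1 = 1/1
  'f': [0/1 + 1/1*0/1, 0/1 + 1/1*1/8) = [0/1, 1/8)
  'c': [0/1 + 1/1*1/8, 0/1 + 1/1*3/8) = [1/8, 3/8) <- contains code 103/512
  'a': [0/1 + 1/1*3/8, 0/1 + 1/1*5/8) = [3/8, 5/8)
  'b': [0/1 + 1/1*5/8, 0/1 + 1/1*1/1) = [5/8, 1/1)
  emit 'c', narrow to [1/8, 3/8)
Step 2: interval [1/8, 3/8), width = 3/8 - 1/8 = 1/4
  'f': [1/8 + 1/4*0/1, 1/8 + 1/4*1/8) = [1/8, 5/32)
  'c': [1/8 + 1/4*1/8, 1/8 + 1/4*3/8) = [5/32, 7/32) <- contains code 103/512
  'a': [1/8 + 1/4*3/8, 1/8 + 1/4*5/8) = [7/32, 9/32)
  'b': [1/8 + 1/4*5/8, 1/8 + 1/4*1/1) = [9/32, 3/8)
  emit 'c', narrow to [5/32, 7/32)
Step 3: interval [5/32, 7/32), width = 7/32 - 5/32 = 1/16
  'f': [5/32 + 1/16*0/1, 5/32 + 1/16*1/8) = [5/32, 21/128)
  'c': [5/32 + 1/16*1/8, 5/32 + 1/16*3/8) = [21/128, 23/128)
  'a': [5/32 + 1/16*3/8, 5/32 + 1/16*5/8) = [23/128, 25/128)
  'b': [5/32 + 1/16*5/8, 5/32 + 1/16*1/1) = [25/128, 7/32) <- contains code 103/512
  emit 'b', narrow to [25/128, 7/32)
Step 4: interval [25/128, 7/32), width = 7/32 - 25/128 = 3/128
  'f': [25/128 + 3/128*0/1, 25/128 + 3/128*1/8) = [25/128, 203/1024)
  'c': [25/128 + 3/128*1/8, 25/128 + 3/128*3/8) = [203/1024, 209/1024) <- contains code 103/512
  'a': [25/128 + 3/128*3/8, 25/128 + 3/128*5/8) = [209/1024, 215/1024)
  'b': [25/128 + 3/128*5/8, 25/128 + 3/128*1/1) = [215/1024, 7/32)
  emit 'c', narrow to [203/1024, 209/1024)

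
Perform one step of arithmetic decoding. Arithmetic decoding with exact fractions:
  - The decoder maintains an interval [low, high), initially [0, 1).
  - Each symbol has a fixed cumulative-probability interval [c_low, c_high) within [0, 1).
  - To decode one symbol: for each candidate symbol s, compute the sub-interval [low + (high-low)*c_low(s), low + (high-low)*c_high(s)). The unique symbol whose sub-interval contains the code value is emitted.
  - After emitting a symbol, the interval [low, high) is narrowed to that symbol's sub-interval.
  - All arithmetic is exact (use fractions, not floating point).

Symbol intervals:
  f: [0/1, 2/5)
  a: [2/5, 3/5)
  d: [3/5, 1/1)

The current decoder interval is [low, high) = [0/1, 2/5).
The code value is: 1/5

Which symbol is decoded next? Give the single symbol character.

Answer: a

Derivation:
Interval width = high − low = 2/5 − 0/1 = 2/5
Scaled code = (code − low) / width = (1/5 − 0/1) / 2/5 = 1/2
  f: [0/1, 2/5) 
  a: [2/5, 3/5) ← scaled code falls here ✓
  d: [3/5, 1/1) 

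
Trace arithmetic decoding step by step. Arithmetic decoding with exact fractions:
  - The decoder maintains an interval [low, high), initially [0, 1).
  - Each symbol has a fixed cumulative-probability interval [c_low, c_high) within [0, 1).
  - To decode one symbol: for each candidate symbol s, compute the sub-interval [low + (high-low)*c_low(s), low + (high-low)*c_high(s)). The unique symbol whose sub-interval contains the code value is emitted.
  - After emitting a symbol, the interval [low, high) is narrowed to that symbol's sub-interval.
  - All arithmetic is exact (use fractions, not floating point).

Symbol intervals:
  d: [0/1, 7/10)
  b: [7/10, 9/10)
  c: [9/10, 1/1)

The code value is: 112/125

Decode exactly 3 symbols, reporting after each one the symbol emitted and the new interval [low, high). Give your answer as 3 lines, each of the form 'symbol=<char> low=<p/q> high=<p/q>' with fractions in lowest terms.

Step 1: interval [0/1, 1/1), width = 1/1 - 0/1 = 1/1
  'd': [0/1 + 1/1*0/1, 0/1 + 1/1*7/10) = [0/1, 7/10)
  'b': [0/1 + 1/1*7/10, 0/1 + 1/1*9/10) = [7/10, 9/10) <- contains code 112/125
  'c': [0/1 + 1/1*9/10, 0/1 + 1/1*1/1) = [9/10, 1/1)
  emit 'b', narrow to [7/10, 9/10)
Step 2: interval [7/10, 9/10), width = 9/10 - 7/10 = 1/5
  'd': [7/10 + 1/5*0/1, 7/10 + 1/5*7/10) = [7/10, 21/25)
  'b': [7/10 + 1/5*7/10, 7/10 + 1/5*9/10) = [21/25, 22/25)
  'c': [7/10 + 1/5*9/10, 7/10 + 1/5*1/1) = [22/25, 9/10) <- contains code 112/125
  emit 'c', narrow to [22/25, 9/10)
Step 3: interval [22/25, 9/10), width = 9/10 - 22/25 = 1/50
  'd': [22/25 + 1/50*0/1, 22/25 + 1/50*7/10) = [22/25, 447/500)
  'b': [22/25 + 1/50*7/10, 22/25 + 1/50*9/10) = [447/500, 449/500) <- contains code 112/125
  'c': [22/25 + 1/50*9/10, 22/25 + 1/50*1/1) = [449/500, 9/10)
  emit 'b', narrow to [447/500, 449/500)

Answer: symbol=b low=7/10 high=9/10
symbol=c low=22/25 high=9/10
symbol=b low=447/500 high=449/500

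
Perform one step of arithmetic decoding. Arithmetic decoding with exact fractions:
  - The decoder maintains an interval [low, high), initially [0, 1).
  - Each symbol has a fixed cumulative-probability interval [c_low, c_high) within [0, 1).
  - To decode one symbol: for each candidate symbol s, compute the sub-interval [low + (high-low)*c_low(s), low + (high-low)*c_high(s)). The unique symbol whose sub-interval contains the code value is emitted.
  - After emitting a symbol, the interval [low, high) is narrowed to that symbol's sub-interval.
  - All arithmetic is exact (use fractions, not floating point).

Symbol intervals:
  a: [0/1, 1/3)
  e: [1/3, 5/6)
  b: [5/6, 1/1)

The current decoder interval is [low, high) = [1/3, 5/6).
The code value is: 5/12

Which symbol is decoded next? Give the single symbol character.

Interval width = high − low = 5/6 − 1/3 = 1/2
Scaled code = (code − low) / width = (5/12 − 1/3) / 1/2 = 1/6
  a: [0/1, 1/3) ← scaled code falls here ✓
  e: [1/3, 5/6) 
  b: [5/6, 1/1) 

Answer: a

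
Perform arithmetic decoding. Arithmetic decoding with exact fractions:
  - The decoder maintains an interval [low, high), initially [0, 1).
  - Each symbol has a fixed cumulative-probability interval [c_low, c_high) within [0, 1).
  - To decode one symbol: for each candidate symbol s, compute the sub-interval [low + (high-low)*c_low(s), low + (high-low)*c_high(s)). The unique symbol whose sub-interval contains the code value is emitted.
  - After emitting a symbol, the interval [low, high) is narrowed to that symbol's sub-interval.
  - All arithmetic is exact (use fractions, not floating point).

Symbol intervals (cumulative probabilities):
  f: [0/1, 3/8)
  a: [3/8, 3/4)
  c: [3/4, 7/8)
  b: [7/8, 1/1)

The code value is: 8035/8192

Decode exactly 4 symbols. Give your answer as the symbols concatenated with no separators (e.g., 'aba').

Answer: bccf

Derivation:
Step 1: interval [0/1, 1/1), width = 1/1 - 0/1 = 1/1
  'f': [0/1 + 1/1*0/1, 0/1 + 1/1*3/8) = [0/1, 3/8)
  'a': [0/1 + 1/1*3/8, 0/1 + 1/1*3/4) = [3/8, 3/4)
  'c': [0/1 + 1/1*3/4, 0/1 + 1/1*7/8) = [3/4, 7/8)
  'b': [0/1 + 1/1*7/8, 0/1 + 1/1*1/1) = [7/8, 1/1) <- contains code 8035/8192
  emit 'b', narrow to [7/8, 1/1)
Step 2: interval [7/8, 1/1), width = 1/1 - 7/8 = 1/8
  'f': [7/8 + 1/8*0/1, 7/8 + 1/8*3/8) = [7/8, 59/64)
  'a': [7/8 + 1/8*3/8, 7/8 + 1/8*3/4) = [59/64, 31/32)
  'c': [7/8 + 1/8*3/4, 7/8 + 1/8*7/8) = [31/32, 63/64) <- contains code 8035/8192
  'b': [7/8 + 1/8*7/8, 7/8 + 1/8*1/1) = [63/64, 1/1)
  emit 'c', narrow to [31/32, 63/64)
Step 3: interval [31/32, 63/64), width = 63/64 - 31/32 = 1/64
  'f': [31/32 + 1/64*0/1, 31/32 + 1/64*3/8) = [31/32, 499/512)
  'a': [31/32 + 1/64*3/8, 31/32 + 1/64*3/4) = [499/512, 251/256)
  'c': [31/32 + 1/64*3/4, 31/32 + 1/64*7/8) = [251/256, 503/512) <- contains code 8035/8192
  'b': [31/32 + 1/64*7/8, 31/32 + 1/64*1/1) = [503/512, 63/64)
  emit 'c', narrow to [251/256, 503/512)
Step 4: interval [251/256, 503/512), width = 503/512 - 251/256 = 1/512
  'f': [251/256 + 1/512*0/1, 251/256 + 1/512*3/8) = [251/256, 4019/4096) <- contains code 8035/8192
  'a': [251/256 + 1/512*3/8, 251/256 + 1/512*3/4) = [4019/4096, 2011/2048)
  'c': [251/256 + 1/512*3/4, 251/256 + 1/512*7/8) = [2011/2048, 4023/4096)
  'b': [251/256 + 1/512*7/8, 251/256 + 1/512*1/1) = [4023/4096, 503/512)
  emit 'f', narrow to [251/256, 4019/4096)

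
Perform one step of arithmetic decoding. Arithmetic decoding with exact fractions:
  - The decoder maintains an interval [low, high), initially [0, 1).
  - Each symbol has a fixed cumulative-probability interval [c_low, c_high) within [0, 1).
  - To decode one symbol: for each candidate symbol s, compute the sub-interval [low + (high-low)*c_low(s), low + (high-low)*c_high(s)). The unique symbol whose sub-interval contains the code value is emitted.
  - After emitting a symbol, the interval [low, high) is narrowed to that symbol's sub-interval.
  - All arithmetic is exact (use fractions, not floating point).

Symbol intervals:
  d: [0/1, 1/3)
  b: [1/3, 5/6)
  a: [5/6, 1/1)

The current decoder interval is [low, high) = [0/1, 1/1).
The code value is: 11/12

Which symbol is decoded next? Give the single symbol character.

Answer: a

Derivation:
Interval width = high − low = 1/1 − 0/1 = 1/1
Scaled code = (code − low) / width = (11/12 − 0/1) / 1/1 = 11/12
  d: [0/1, 1/3) 
  b: [1/3, 5/6) 
  a: [5/6, 1/1) ← scaled code falls here ✓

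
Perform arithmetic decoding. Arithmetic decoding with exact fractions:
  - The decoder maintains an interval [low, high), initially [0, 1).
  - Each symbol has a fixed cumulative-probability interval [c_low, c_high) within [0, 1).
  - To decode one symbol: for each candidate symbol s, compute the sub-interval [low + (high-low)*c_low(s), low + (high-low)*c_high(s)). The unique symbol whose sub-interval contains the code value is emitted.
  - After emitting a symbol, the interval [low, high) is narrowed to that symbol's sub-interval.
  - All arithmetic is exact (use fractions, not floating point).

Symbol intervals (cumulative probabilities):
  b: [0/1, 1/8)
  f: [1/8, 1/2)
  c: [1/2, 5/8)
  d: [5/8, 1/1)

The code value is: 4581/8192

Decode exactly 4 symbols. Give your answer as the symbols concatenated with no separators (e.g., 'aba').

Answer: cfdd

Derivation:
Step 1: interval [0/1, 1/1), width = 1/1 - 0/1 = 1/1
  'b': [0/1 + 1/1*0/1, 0/1 + 1/1*1/8) = [0/1, 1/8)
  'f': [0/1 + 1/1*1/8, 0/1 + 1/1*1/2) = [1/8, 1/2)
  'c': [0/1 + 1/1*1/2, 0/1 + 1/1*5/8) = [1/2, 5/8) <- contains code 4581/8192
  'd': [0/1 + 1/1*5/8, 0/1 + 1/1*1/1) = [5/8, 1/1)
  emit 'c', narrow to [1/2, 5/8)
Step 2: interval [1/2, 5/8), width = 5/8 - 1/2 = 1/8
  'b': [1/2 + 1/8*0/1, 1/2 + 1/8*1/8) = [1/2, 33/64)
  'f': [1/2 + 1/8*1/8, 1/2 + 1/8*1/2) = [33/64, 9/16) <- contains code 4581/8192
  'c': [1/2 + 1/8*1/2, 1/2 + 1/8*5/8) = [9/16, 37/64)
  'd': [1/2 + 1/8*5/8, 1/2 + 1/8*1/1) = [37/64, 5/8)
  emit 'f', narrow to [33/64, 9/16)
Step 3: interval [33/64, 9/16), width = 9/16 - 33/64 = 3/64
  'b': [33/64 + 3/64*0/1, 33/64 + 3/64*1/8) = [33/64, 267/512)
  'f': [33/64 + 3/64*1/8, 33/64 + 3/64*1/2) = [267/512, 69/128)
  'c': [33/64 + 3/64*1/2, 33/64 + 3/64*5/8) = [69/128, 279/512)
  'd': [33/64 + 3/64*5/8, 33/64 + 3/64*1/1) = [279/512, 9/16) <- contains code 4581/8192
  emit 'd', narrow to [279/512, 9/16)
Step 4: interval [279/512, 9/16), width = 9/16 - 279/512 = 9/512
  'b': [279/512 + 9/512*0/1, 279/512 + 9/512*1/8) = [279/512, 2241/4096)
  'f': [279/512 + 9/512*1/8, 279/512 + 9/512*1/2) = [2241/4096, 567/1024)
  'c': [279/512 + 9/512*1/2, 279/512 + 9/512*5/8) = [567/1024, 2277/4096)
  'd': [279/512 + 9/512*5/8, 279/512 + 9/512*1/1) = [2277/4096, 9/16) <- contains code 4581/8192
  emit 'd', narrow to [2277/4096, 9/16)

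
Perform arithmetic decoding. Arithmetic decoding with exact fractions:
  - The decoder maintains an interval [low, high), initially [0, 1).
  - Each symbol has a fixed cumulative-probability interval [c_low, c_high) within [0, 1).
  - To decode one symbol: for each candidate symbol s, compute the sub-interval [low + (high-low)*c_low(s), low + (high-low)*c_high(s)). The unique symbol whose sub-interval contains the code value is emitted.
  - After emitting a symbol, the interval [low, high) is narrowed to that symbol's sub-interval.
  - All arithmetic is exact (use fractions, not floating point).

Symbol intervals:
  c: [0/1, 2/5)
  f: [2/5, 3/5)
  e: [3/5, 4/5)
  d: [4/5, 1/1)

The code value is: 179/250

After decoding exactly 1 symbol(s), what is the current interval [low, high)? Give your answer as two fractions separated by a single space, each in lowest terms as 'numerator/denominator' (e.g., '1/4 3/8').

Answer: 3/5 4/5

Derivation:
Step 1: interval [0/1, 1/1), width = 1/1 - 0/1 = 1/1
  'c': [0/1 + 1/1*0/1, 0/1 + 1/1*2/5) = [0/1, 2/5)
  'f': [0/1 + 1/1*2/5, 0/1 + 1/1*3/5) = [2/5, 3/5)
  'e': [0/1 + 1/1*3/5, 0/1 + 1/1*4/5) = [3/5, 4/5) <- contains code 179/250
  'd': [0/1 + 1/1*4/5, 0/1 + 1/1*1/1) = [4/5, 1/1)
  emit 'e', narrow to [3/5, 4/5)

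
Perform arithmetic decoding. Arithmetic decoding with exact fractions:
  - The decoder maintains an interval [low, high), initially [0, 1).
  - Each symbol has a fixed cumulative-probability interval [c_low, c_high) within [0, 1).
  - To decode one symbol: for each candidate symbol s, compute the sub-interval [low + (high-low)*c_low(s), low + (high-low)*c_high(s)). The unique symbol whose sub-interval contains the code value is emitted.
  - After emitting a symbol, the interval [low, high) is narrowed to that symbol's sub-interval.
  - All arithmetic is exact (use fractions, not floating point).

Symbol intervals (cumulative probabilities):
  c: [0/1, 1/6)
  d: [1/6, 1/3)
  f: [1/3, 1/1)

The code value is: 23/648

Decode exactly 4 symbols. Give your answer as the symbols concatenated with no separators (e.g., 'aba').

Step 1: interval [0/1, 1/1), width = 1/1 - 0/1 = 1/1
  'c': [0/1 + 1/1*0/1, 0/1 + 1/1*1/6) = [0/1, 1/6) <- contains code 23/648
  'd': [0/1 + 1/1*1/6, 0/1 + 1/1*1/3) = [1/6, 1/3)
  'f': [0/1 + 1/1*1/3, 0/1 + 1/1*1/1) = [1/3, 1/1)
  emit 'c', narrow to [0/1, 1/6)
Step 2: interval [0/1, 1/6), width = 1/6 - 0/1 = 1/6
  'c': [0/1 + 1/6*0/1, 0/1 + 1/6*1/6) = [0/1, 1/36)
  'd': [0/1 + 1/6*1/6, 0/1 + 1/6*1/3) = [1/36, 1/18) <- contains code 23/648
  'f': [0/1 + 1/6*1/3, 0/1 + 1/6*1/1) = [1/18, 1/6)
  emit 'd', narrow to [1/36, 1/18)
Step 3: interval [1/36, 1/18), width = 1/18 - 1/36 = 1/36
  'c': [1/36 + 1/36*0/1, 1/36 + 1/36*1/6) = [1/36, 7/216)
  'd': [1/36 + 1/36*1/6, 1/36 + 1/36*1/3) = [7/216, 1/27) <- contains code 23/648
  'f': [1/36 + 1/36*1/3, 1/36 + 1/36*1/1) = [1/27, 1/18)
  emit 'd', narrow to [7/216, 1/27)
Step 4: interval [7/216, 1/27), width = 1/27 - 7/216 = 1/216
  'c': [7/216 + 1/216*0/1, 7/216 + 1/216*1/6) = [7/216, 43/1296)
  'd': [7/216 + 1/216*1/6, 7/216 + 1/216*1/3) = [43/1296, 11/324)
  'f': [7/216 + 1/216*1/3, 7/216 + 1/216*1/1) = [11/324, 1/27) <- contains code 23/648
  emit 'f', narrow to [11/324, 1/27)

Answer: cddf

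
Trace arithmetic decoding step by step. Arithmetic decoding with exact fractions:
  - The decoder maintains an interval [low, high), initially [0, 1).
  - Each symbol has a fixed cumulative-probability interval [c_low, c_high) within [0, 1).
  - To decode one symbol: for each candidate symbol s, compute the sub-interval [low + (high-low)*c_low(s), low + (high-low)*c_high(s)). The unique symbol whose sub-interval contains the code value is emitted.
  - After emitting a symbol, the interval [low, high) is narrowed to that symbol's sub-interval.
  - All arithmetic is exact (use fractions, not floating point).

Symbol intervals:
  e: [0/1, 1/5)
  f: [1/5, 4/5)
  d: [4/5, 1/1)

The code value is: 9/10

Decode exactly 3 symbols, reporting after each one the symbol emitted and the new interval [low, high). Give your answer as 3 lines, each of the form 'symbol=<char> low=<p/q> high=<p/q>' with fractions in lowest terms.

Answer: symbol=d low=4/5 high=1/1
symbol=f low=21/25 high=24/25
symbol=f low=108/125 high=117/125

Derivation:
Step 1: interval [0/1, 1/1), width = 1/1 - 0/1 = 1/1
  'e': [0/1 + 1/1*0/1, 0/1 + 1/1*1/5) = [0/1, 1/5)
  'f': [0/1 + 1/1*1/5, 0/1 + 1/1*4/5) = [1/5, 4/5)
  'd': [0/1 + 1/1*4/5, 0/1 + 1/1*1/1) = [4/5, 1/1) <- contains code 9/10
  emit 'd', narrow to [4/5, 1/1)
Step 2: interval [4/5, 1/1), width = 1/1 - 4/5 = 1/5
  'e': [4/5 + 1/5*0/1, 4/5 + 1/5*1/5) = [4/5, 21/25)
  'f': [4/5 + 1/5*1/5, 4/5 + 1/5*4/5) = [21/25, 24/25) <- contains code 9/10
  'd': [4/5 + 1/5*4/5, 4/5 + 1/5*1/1) = [24/25, 1/1)
  emit 'f', narrow to [21/25, 24/25)
Step 3: interval [21/25, 24/25), width = 24/25 - 21/25 = 3/25
  'e': [21/25 + 3/25*0/1, 21/25 + 3/25*1/5) = [21/25, 108/125)
  'f': [21/25 + 3/25*1/5, 21/25 + 3/25*4/5) = [108/125, 117/125) <- contains code 9/10
  'd': [21/25 + 3/25*4/5, 21/25 + 3/25*1/1) = [117/125, 24/25)
  emit 'f', narrow to [108/125, 117/125)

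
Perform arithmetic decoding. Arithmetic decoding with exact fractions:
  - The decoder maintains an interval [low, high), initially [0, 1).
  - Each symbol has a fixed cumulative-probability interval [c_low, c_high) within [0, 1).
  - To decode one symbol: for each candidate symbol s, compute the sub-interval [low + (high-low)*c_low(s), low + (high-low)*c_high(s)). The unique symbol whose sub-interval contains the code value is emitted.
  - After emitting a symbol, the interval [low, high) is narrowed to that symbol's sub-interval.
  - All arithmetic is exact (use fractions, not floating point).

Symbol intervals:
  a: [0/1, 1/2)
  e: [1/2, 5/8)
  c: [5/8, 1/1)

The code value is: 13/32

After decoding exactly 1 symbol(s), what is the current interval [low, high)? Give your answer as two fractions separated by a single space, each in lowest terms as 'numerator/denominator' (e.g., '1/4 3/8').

Step 1: interval [0/1, 1/1), width = 1/1 - 0/1 = 1/1
  'a': [0/1 + 1/1*0/1, 0/1 + 1/1*1/2) = [0/1, 1/2) <- contains code 13/32
  'e': [0/1 + 1/1*1/2, 0/1 + 1/1*5/8) = [1/2, 5/8)
  'c': [0/1 + 1/1*5/8, 0/1 + 1/1*1/1) = [5/8, 1/1)
  emit 'a', narrow to [0/1, 1/2)

Answer: 0/1 1/2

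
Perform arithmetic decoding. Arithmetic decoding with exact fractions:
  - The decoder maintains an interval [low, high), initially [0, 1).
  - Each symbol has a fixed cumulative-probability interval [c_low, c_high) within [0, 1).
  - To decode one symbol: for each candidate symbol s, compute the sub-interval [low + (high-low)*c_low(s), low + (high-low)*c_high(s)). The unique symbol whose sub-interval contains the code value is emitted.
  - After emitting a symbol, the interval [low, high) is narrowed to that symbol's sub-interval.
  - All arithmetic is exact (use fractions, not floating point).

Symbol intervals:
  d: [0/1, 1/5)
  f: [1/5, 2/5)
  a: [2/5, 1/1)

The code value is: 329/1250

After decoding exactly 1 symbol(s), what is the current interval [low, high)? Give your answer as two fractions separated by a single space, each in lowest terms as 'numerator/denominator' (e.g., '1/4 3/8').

Step 1: interval [0/1, 1/1), width = 1/1 - 0/1 = 1/1
  'd': [0/1 + 1/1*0/1, 0/1 + 1/1*1/5) = [0/1, 1/5)
  'f': [0/1 + 1/1*1/5, 0/1 + 1/1*2/5) = [1/5, 2/5) <- contains code 329/1250
  'a': [0/1 + 1/1*2/5, 0/1 + 1/1*1/1) = [2/5, 1/1)
  emit 'f', narrow to [1/5, 2/5)

Answer: 1/5 2/5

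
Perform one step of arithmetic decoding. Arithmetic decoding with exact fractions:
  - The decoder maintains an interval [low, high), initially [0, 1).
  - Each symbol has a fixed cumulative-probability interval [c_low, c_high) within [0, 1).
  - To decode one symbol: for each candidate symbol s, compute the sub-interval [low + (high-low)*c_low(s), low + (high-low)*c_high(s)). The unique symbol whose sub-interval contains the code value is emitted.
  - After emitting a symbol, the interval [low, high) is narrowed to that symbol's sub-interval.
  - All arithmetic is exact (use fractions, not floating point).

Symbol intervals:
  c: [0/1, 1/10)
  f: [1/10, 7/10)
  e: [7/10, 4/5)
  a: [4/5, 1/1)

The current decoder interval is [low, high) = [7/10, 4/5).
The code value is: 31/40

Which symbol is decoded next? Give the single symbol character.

Interval width = high − low = 4/5 − 7/10 = 1/10
Scaled code = (code − low) / width = (31/40 − 7/10) / 1/10 = 3/4
  c: [0/1, 1/10) 
  f: [1/10, 7/10) 
  e: [7/10, 4/5) ← scaled code falls here ✓
  a: [4/5, 1/1) 

Answer: e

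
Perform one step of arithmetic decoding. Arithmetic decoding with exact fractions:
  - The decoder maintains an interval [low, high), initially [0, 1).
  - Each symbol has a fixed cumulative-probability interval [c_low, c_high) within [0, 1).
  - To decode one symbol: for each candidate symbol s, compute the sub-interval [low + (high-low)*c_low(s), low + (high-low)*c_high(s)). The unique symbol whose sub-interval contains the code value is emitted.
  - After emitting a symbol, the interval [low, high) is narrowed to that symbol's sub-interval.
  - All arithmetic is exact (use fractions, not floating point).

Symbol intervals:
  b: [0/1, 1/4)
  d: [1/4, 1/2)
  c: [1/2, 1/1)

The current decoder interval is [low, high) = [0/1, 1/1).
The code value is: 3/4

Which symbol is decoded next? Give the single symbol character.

Interval width = high − low = 1/1 − 0/1 = 1/1
Scaled code = (code − low) / width = (3/4 − 0/1) / 1/1 = 3/4
  b: [0/1, 1/4) 
  d: [1/4, 1/2) 
  c: [1/2, 1/1) ← scaled code falls here ✓

Answer: c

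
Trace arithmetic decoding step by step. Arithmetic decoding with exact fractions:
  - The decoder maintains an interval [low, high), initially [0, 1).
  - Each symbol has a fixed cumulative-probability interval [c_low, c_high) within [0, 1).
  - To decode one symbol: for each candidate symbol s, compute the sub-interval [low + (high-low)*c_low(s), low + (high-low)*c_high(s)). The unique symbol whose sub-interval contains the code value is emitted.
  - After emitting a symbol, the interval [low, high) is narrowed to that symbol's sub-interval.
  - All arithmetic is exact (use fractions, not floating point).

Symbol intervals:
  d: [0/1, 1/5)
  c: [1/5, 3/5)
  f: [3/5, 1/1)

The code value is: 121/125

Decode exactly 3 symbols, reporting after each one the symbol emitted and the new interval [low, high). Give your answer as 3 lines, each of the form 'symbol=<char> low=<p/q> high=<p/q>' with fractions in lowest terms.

Step 1: interval [0/1, 1/1), width = 1/1 - 0/1 = 1/1
  'd': [0/1 + 1/1*0/1, 0/1 + 1/1*1/5) = [0/1, 1/5)
  'c': [0/1 + 1/1*1/5, 0/1 + 1/1*3/5) = [1/5, 3/5)
  'f': [0/1 + 1/1*3/5, 0/1 + 1/1*1/1) = [3/5, 1/1) <- contains code 121/125
  emit 'f', narrow to [3/5, 1/1)
Step 2: interval [3/5, 1/1), width = 1/1 - 3/5 = 2/5
  'd': [3/5 + 2/5*0/1, 3/5 + 2/5*1/5) = [3/5, 17/25)
  'c': [3/5 + 2/5*1/5, 3/5 + 2/5*3/5) = [17/25, 21/25)
  'f': [3/5 + 2/5*3/5, 3/5 + 2/5*1/1) = [21/25, 1/1) <- contains code 121/125
  emit 'f', narrow to [21/25, 1/1)
Step 3: interval [21/25, 1/1), width = 1/1 - 21/25 = 4/25
  'd': [21/25 + 4/25*0/1, 21/25 + 4/25*1/5) = [21/25, 109/125)
  'c': [21/25 + 4/25*1/5, 21/25 + 4/25*3/5) = [109/125, 117/125)
  'f': [21/25 + 4/25*3/5, 21/25 + 4/25*1/1) = [117/125, 1/1) <- contains code 121/125
  emit 'f', narrow to [117/125, 1/1)

Answer: symbol=f low=3/5 high=1/1
symbol=f low=21/25 high=1/1
symbol=f low=117/125 high=1/1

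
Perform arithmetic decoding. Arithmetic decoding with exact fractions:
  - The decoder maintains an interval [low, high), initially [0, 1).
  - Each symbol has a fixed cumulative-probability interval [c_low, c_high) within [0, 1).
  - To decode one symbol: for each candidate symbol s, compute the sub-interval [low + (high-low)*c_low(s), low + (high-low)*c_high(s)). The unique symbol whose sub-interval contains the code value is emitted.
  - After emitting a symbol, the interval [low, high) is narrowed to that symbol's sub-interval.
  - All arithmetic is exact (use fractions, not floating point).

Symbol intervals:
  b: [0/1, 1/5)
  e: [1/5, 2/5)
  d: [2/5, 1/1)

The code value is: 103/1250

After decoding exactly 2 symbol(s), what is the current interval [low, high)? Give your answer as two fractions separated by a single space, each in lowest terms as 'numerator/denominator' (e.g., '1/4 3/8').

Answer: 2/25 1/5

Derivation:
Step 1: interval [0/1, 1/1), width = 1/1 - 0/1 = 1/1
  'b': [0/1 + 1/1*0/1, 0/1 + 1/1*1/5) = [0/1, 1/5) <- contains code 103/1250
  'e': [0/1 + 1/1*1/5, 0/1 + 1/1*2/5) = [1/5, 2/5)
  'd': [0/1 + 1/1*2/5, 0/1 + 1/1*1/1) = [2/5, 1/1)
  emit 'b', narrow to [0/1, 1/5)
Step 2: interval [0/1, 1/5), width = 1/5 - 0/1 = 1/5
  'b': [0/1 + 1/5*0/1, 0/1 + 1/5*1/5) = [0/1, 1/25)
  'e': [0/1 + 1/5*1/5, 0/1 + 1/5*2/5) = [1/25, 2/25)
  'd': [0/1 + 1/5*2/5, 0/1 + 1/5*1/1) = [2/25, 1/5) <- contains code 103/1250
  emit 'd', narrow to [2/25, 1/5)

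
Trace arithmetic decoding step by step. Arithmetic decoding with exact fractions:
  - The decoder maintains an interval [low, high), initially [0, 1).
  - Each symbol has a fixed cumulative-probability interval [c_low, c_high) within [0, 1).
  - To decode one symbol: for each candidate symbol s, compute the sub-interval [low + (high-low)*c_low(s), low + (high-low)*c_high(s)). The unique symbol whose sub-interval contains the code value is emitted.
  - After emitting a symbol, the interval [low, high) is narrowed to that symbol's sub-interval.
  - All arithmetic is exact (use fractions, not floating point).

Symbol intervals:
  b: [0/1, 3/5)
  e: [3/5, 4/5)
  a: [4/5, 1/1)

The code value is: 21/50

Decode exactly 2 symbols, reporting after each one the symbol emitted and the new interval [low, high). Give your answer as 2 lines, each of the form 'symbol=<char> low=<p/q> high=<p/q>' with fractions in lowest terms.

Step 1: interval [0/1, 1/1), width = 1/1 - 0/1 = 1/1
  'b': [0/1 + 1/1*0/1, 0/1 + 1/1*3/5) = [0/1, 3/5) <- contains code 21/50
  'e': [0/1 + 1/1*3/5, 0/1 + 1/1*4/5) = [3/5, 4/5)
  'a': [0/1 + 1/1*4/5, 0/1 + 1/1*1/1) = [4/5, 1/1)
  emit 'b', narrow to [0/1, 3/5)
Step 2: interval [0/1, 3/5), width = 3/5 - 0/1 = 3/5
  'b': [0/1 + 3/5*0/1, 0/1 + 3/5*3/5) = [0/1, 9/25)
  'e': [0/1 + 3/5*3/5, 0/1 + 3/5*4/5) = [9/25, 12/25) <- contains code 21/50
  'a': [0/1 + 3/5*4/5, 0/1 + 3/5*1/1) = [12/25, 3/5)
  emit 'e', narrow to [9/25, 12/25)

Answer: symbol=b low=0/1 high=3/5
symbol=e low=9/25 high=12/25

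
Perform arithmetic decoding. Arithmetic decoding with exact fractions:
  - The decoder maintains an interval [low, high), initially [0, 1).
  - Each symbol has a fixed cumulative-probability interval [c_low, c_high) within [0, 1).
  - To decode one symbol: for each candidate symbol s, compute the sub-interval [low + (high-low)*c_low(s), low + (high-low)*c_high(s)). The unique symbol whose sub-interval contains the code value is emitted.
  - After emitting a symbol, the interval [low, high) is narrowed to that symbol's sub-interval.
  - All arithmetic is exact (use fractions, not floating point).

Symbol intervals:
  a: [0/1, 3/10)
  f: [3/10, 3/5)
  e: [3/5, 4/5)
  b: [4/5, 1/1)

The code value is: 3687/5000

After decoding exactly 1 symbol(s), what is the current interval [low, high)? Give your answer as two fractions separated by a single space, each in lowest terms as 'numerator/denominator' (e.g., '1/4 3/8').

Answer: 3/5 4/5

Derivation:
Step 1: interval [0/1, 1/1), width = 1/1 - 0/1 = 1/1
  'a': [0/1 + 1/1*0/1, 0/1 + 1/1*3/10) = [0/1, 3/10)
  'f': [0/1 + 1/1*3/10, 0/1 + 1/1*3/5) = [3/10, 3/5)
  'e': [0/1 + 1/1*3/5, 0/1 + 1/1*4/5) = [3/5, 4/5) <- contains code 3687/5000
  'b': [0/1 + 1/1*4/5, 0/1 + 1/1*1/1) = [4/5, 1/1)
  emit 'e', narrow to [3/5, 4/5)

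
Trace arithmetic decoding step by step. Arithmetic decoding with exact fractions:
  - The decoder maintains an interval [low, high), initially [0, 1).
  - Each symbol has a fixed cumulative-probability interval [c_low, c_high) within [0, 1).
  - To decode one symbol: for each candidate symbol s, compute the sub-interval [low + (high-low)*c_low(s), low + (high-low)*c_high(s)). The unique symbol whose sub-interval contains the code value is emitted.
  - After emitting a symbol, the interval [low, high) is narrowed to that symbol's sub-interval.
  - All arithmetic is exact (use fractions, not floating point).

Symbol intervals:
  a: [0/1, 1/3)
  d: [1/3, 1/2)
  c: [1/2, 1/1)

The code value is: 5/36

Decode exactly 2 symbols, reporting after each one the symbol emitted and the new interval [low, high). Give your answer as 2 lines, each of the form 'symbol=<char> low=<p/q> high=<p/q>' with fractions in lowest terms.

Answer: symbol=a low=0/1 high=1/3
symbol=d low=1/9 high=1/6

Derivation:
Step 1: interval [0/1, 1/1), width = 1/1 - 0/1 = 1/1
  'a': [0/1 + 1/1*0/1, 0/1 + 1/1*1/3) = [0/1, 1/3) <- contains code 5/36
  'd': [0/1 + 1/1*1/3, 0/1 + 1/1*1/2) = [1/3, 1/2)
  'c': [0/1 + 1/1*1/2, 0/1 + 1/1*1/1) = [1/2, 1/1)
  emit 'a', narrow to [0/1, 1/3)
Step 2: interval [0/1, 1/3), width = 1/3 - 0/1 = 1/3
  'a': [0/1 + 1/3*0/1, 0/1 + 1/3*1/3) = [0/1, 1/9)
  'd': [0/1 + 1/3*1/3, 0/1 + 1/3*1/2) = [1/9, 1/6) <- contains code 5/36
  'c': [0/1 + 1/3*1/2, 0/1 + 1/3*1/1) = [1/6, 1/3)
  emit 'd', narrow to [1/9, 1/6)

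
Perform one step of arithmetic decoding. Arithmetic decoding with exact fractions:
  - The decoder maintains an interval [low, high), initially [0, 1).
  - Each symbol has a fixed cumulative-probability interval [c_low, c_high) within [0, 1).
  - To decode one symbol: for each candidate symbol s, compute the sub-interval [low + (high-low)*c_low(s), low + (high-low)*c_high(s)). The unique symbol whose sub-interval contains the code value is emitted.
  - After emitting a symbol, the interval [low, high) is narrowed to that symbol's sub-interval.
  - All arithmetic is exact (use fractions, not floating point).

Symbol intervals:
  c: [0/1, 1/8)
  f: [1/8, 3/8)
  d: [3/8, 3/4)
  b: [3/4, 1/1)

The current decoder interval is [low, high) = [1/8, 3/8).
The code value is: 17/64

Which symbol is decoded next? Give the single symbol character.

Answer: d

Derivation:
Interval width = high − low = 3/8 − 1/8 = 1/4
Scaled code = (code − low) / width = (17/64 − 1/8) / 1/4 = 9/16
  c: [0/1, 1/8) 
  f: [1/8, 3/8) 
  d: [3/8, 3/4) ← scaled code falls here ✓
  b: [3/4, 1/1) 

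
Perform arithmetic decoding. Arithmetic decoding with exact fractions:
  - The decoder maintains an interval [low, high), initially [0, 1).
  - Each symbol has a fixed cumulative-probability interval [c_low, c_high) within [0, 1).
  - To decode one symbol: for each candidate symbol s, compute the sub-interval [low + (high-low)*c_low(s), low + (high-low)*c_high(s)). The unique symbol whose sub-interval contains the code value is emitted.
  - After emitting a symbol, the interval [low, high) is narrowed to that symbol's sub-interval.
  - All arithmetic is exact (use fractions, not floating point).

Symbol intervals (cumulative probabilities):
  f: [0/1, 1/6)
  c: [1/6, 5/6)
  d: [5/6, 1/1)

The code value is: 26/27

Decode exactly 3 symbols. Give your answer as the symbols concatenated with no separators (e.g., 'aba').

Step 1: interval [0/1, 1/1), width = 1/1 - 0/1 = 1/1
  'f': [0/1 + 1/1*0/1, 0/1 + 1/1*1/6) = [0/1, 1/6)
  'c': [0/1 + 1/1*1/6, 0/1 + 1/1*5/6) = [1/6, 5/6)
  'd': [0/1 + 1/1*5/6, 0/1 + 1/1*1/1) = [5/6, 1/1) <- contains code 26/27
  emit 'd', narrow to [5/6, 1/1)
Step 2: interval [5/6, 1/1), width = 1/1 - 5/6 = 1/6
  'f': [5/6 + 1/6*0/1, 5/6 + 1/6*1/6) = [5/6, 31/36)
  'c': [5/6 + 1/6*1/6, 5/6 + 1/6*5/6) = [31/36, 35/36) <- contains code 26/27
  'd': [5/6 + 1/6*5/6, 5/6 + 1/6*1/1) = [35/36, 1/1)
  emit 'c', narrow to [31/36, 35/36)
Step 3: interval [31/36, 35/36), width = 35/36 - 31/36 = 1/9
  'f': [31/36 + 1/9*0/1, 31/36 + 1/9*1/6) = [31/36, 95/108)
  'c': [31/36 + 1/9*1/6, 31/36 + 1/9*5/6) = [95/108, 103/108)
  'd': [31/36 + 1/9*5/6, 31/36 + 1/9*1/1) = [103/108, 35/36) <- contains code 26/27
  emit 'd', narrow to [103/108, 35/36)

Answer: dcd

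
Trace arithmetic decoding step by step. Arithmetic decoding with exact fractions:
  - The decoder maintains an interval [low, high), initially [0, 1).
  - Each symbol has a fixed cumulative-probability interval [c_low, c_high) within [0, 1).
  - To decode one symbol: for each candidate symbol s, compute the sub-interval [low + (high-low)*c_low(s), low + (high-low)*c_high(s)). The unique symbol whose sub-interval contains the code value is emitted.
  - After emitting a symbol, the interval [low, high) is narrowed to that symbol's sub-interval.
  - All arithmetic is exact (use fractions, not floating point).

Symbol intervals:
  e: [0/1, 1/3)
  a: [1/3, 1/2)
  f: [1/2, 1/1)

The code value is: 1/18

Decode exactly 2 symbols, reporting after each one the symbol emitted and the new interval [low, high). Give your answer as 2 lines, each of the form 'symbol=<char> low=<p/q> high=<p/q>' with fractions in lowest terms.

Answer: symbol=e low=0/1 high=1/3
symbol=e low=0/1 high=1/9

Derivation:
Step 1: interval [0/1, 1/1), width = 1/1 - 0/1 = 1/1
  'e': [0/1 + 1/1*0/1, 0/1 + 1/1*1/3) = [0/1, 1/3) <- contains code 1/18
  'a': [0/1 + 1/1*1/3, 0/1 + 1/1*1/2) = [1/3, 1/2)
  'f': [0/1 + 1/1*1/2, 0/1 + 1/1*1/1) = [1/2, 1/1)
  emit 'e', narrow to [0/1, 1/3)
Step 2: interval [0/1, 1/3), width = 1/3 - 0/1 = 1/3
  'e': [0/1 + 1/3*0/1, 0/1 + 1/3*1/3) = [0/1, 1/9) <- contains code 1/18
  'a': [0/1 + 1/3*1/3, 0/1 + 1/3*1/2) = [1/9, 1/6)
  'f': [0/1 + 1/3*1/2, 0/1 + 1/3*1/1) = [1/6, 1/3)
  emit 'e', narrow to [0/1, 1/9)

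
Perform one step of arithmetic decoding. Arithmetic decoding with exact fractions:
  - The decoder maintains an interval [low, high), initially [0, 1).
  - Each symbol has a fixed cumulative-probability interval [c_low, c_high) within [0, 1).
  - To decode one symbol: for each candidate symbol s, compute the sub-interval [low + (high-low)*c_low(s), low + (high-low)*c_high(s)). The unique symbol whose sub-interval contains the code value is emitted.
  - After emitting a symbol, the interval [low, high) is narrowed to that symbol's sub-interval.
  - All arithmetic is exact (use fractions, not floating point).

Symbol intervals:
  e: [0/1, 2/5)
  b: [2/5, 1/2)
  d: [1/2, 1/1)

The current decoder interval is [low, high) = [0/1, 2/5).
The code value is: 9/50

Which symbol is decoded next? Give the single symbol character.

Answer: b

Derivation:
Interval width = high − low = 2/5 − 0/1 = 2/5
Scaled code = (code − low) / width = (9/50 − 0/1) / 2/5 = 9/20
  e: [0/1, 2/5) 
  b: [2/5, 1/2) ← scaled code falls here ✓
  d: [1/2, 1/1) 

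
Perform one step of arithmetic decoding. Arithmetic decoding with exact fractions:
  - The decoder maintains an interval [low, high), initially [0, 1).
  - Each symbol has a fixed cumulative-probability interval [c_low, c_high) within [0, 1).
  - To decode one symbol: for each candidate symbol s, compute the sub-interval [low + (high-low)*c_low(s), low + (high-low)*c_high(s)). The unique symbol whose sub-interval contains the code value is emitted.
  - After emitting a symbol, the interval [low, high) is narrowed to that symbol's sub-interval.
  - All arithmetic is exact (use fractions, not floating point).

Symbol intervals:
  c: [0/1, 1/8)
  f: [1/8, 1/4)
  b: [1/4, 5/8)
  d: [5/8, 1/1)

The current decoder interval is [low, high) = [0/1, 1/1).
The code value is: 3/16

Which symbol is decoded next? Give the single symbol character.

Interval width = high − low = 1/1 − 0/1 = 1/1
Scaled code = (code − low) / width = (3/16 − 0/1) / 1/1 = 3/16
  c: [0/1, 1/8) 
  f: [1/8, 1/4) ← scaled code falls here ✓
  b: [1/4, 5/8) 
  d: [5/8, 1/1) 

Answer: f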